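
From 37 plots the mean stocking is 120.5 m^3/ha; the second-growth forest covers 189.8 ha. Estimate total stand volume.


Formula: Total Volume = Mean Volume per ha * Total Area
Total Volume = 120.5 m^3/ha * 189.8 ha
Total Volume = 22871 m^3

22871


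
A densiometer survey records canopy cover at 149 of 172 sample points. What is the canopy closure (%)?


Formula: Canopy closure = covered points / total points * 100
Closure = 149 / 172 * 100
Closure = 0.8663 * 100 = 86.6%

86.6


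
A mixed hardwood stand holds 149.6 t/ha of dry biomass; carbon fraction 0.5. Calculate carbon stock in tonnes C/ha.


Formula: Carbon Stock = Biomass * Carbon Fraction
C = 149.6 t/ha * 0.5
C = 74.8 t C/ha

74.8


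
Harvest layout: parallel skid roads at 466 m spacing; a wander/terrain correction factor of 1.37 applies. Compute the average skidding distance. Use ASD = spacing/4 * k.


Formula: ASD = (spacing / 4) * correction
Uncorrected distance = spacing / 4 = 466 / 4 = 116.5 m
ASD = 116.5 * 1.37 = 160 m

160


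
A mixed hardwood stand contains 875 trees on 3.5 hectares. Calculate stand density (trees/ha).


Formula: Stand Density = N_trees / Area_ha
Density = 875 trees / 3.5 ha
Density = 250 trees/ha

250


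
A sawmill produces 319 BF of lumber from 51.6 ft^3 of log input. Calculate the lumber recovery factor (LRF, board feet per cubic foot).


Formula: LRF = Lumber Output (BF) / Log Input (ft^3)
LRF = 319 BF / 51.6 ft^3
LRF = 6.18 BF/ft^3

6.18


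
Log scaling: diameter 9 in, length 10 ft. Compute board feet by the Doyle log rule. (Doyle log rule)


Doyle: BF = (D - 4)^2 * L / 16
Adjusted diameter = 9 - 4 = 5 in
(D-4)^2 = 5^2 = 25
BF = 25 * 10 / 16 = 16 BF

16


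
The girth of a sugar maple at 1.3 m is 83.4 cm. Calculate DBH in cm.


Formula: DBH = C / pi
DBH = 83.4 / pi
pi = 3.14159...
DBH = 26.5 cm

26.5


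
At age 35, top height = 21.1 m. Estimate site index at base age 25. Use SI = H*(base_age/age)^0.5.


Formula: SI = H_dom * (base_age / age)^0.5
Age ratio = 25 / 35 = 0.71429
sqrt(age_ratio) = 0.84515
SI = 21.1 * 0.84515 = 17.8 m

17.8


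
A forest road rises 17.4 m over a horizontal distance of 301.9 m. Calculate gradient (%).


Formula: Gradient = rise / run * 100
Gradient = 17.4 / 301.9 * 100 = 5.8%

5.8


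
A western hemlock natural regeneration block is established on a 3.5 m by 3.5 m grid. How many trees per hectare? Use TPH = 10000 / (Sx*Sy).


Formula: TPH = 10000 m^2/ha / (spacing_x * spacing_y)
Area per tree = 3.5 m * 3.5 m = 12.25 m^2
TPH = 10000 / 12.25 = 816 trees/ha

816


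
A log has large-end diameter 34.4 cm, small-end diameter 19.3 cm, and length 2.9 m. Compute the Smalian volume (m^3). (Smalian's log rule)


Smalian: V = (A1 + A2)/2 * L,  A = pi*(D/200)^2
A1 = pi*(34.4/200)^2 = 0.092941 m^2
A2 = pi*(19.3/200)^2 = 0.029255 m^2
V = (0.092941+0.029255)/2*2.9 = 0.1772 m^3

0.1772


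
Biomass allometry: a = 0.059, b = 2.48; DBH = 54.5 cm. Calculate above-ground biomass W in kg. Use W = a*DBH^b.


Formula: W = a * DBH^b  (allometric power law)
DBH^b = 54.5^2.48 = 20242.4617
W = 0.059 * 20242.4617 = 1194.3 kg

1194.3


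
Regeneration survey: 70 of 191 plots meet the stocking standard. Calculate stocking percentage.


Formula: Stocking % = stocked plots / total plots * 100
Stocking = 70 / 191 * 100
Stocking = 0.3665 * 100 = 36.6%

36.6


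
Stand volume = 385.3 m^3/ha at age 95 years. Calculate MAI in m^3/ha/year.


Formula: MAI = Total Volume / Stand Age
MAI = 385.3 m^3/ha / 95 years
MAI = 4.06 m^3/ha/year

4.06


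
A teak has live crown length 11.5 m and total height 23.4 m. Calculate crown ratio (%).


Formula: Crown Ratio = (Crown Length / Total Height) * 100
CR = (11.5 m / 23.4 m) * 100
CR = 0.4915 * 100 = 49.1%

49.1


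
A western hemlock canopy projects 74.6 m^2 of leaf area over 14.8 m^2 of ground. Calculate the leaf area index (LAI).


Formula: LAI = total leaf area / ground area  (dimensionless)
LAI = 74.6 m^2 / 14.8 m^2
LAI = 5.04

5.04


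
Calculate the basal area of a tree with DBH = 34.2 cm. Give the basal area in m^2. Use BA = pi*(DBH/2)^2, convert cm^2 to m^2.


Formula: BA = pi * (DBH/2)^2 / 10000  (cm^2 to m^2)
Radius = DBH/2 = 34.2/2 = 17.1 cm
BA = pi * 17.1^2 / 10000
   = 918.6331 cm^2 / 10000
   = 0.0919 m^2

0.0919


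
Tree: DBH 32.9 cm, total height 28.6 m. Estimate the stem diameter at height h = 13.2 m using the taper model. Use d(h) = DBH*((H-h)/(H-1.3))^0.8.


Taper: d(h) = DBH * ((H - h) / (H - 1.3))^0.8
Numerator = H - h = 28.6 - 13.2 = 15.4 m
Denominator = H - 1.3 = 28.6 - 1.3 = 27.3 m
Ratio = 15.4 / 27.3 = 0.5641
d = 32.9 * 0.5641^0.8 = 20.8 cm

20.8


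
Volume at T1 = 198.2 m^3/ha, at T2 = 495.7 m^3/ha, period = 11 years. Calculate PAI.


Formula: PAI = (V_T2 - V_T1) / (T2 - T1)
Volume increment = 495.7 - 198.2 = 297.5 m^3/ha
PAI = 297.5 / 11 = 27.05 m^3/ha/year

27.05


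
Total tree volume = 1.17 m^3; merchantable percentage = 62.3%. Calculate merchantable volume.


Formula: MV = V_total * (merchantable_pct / 100)
Merchantable fraction = 62.3% / 100 = 0.623
MV = 1.17 m^3 * 0.623 = 0.729 m^3

0.729


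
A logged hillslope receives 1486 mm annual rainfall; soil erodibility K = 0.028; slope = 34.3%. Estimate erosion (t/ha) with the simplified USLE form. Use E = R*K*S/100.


Formula: E = R * K * S / 100  (simplified USLE)
R * K = 1486 * 0.028 = 41.608
E = 41.608 * 34.3 / 100 = 14.27 t/ha

14.27


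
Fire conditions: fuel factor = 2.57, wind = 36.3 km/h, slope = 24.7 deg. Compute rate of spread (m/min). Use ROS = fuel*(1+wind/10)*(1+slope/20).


Formula: ROS = fuel * (1 + wind/10) * (1 + slope/20)
Wind factor = 1 + 36.3/10 = 4.63
Slope factor = 1 + 24.7/20 = 2.235
ROS = 2.57 * 4.63 * 2.235 = 26.59 m/min

26.59


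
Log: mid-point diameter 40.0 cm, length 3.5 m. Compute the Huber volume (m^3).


Huber: V = Am * L,  Am = pi*(Dm/200)^2
Am = pi*(40.0/200)^2 = 0.125664 m^2
V = 0.125664*3.5 = 0.4398 m^3

0.4398


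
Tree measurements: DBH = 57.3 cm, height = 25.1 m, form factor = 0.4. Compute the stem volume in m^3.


Formula: V = pi * (DBH/200)^2 * H * ff
Radius = DBH/200 = 57.3/200 = 0.2865 m
Radius^2 = 0.2865^2 = 0.08208225 m^2
V = pi * 0.08208225 * 25.1 * 0.4
V = 2.589 m^3

2.589


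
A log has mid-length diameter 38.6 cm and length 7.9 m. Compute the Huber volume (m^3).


Huber: V = Am * L,  Am = pi*(Dm/200)^2
Am = pi*(38.6/200)^2 = 0.117021 m^2
V = 0.117021*7.9 = 0.9245 m^3

0.9245


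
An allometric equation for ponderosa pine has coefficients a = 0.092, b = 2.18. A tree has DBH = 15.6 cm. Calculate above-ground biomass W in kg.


Formula: W = a * DBH^b  (allometric power law)
DBH^b = 15.6^2.18 = 399.0356
W = 0.092 * 399.0356 = 36.7 kg

36.7


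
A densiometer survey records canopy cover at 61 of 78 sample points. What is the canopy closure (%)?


Formula: Canopy closure = covered points / total points * 100
Closure = 61 / 78 * 100
Closure = 0.7821 * 100 = 78.2%

78.2


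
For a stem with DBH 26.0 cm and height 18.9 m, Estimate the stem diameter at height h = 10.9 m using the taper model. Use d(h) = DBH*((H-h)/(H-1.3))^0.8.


Taper: d(h) = DBH * ((H - h) / (H - 1.3))^0.8
Numerator = H - h = 18.9 - 10.9 = 8.0 m
Denominator = H - 1.3 = 18.9 - 1.3 = 17.6 m
Ratio = 8.0 / 17.6 = 0.45455
d = 26.0 * 0.45455^0.8 = 13.8 cm

13.8


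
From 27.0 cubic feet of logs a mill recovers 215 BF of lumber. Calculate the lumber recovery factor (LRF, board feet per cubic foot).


Formula: LRF = Lumber Output (BF) / Log Input (ft^3)
LRF = 215 BF / 27.0 ft^3
LRF = 7.96 BF/ft^3

7.96


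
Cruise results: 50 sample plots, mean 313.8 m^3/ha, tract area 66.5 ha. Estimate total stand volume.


Formula: Total Volume = Mean Volume per ha * Total Area
Total Volume = 313.8 m^3/ha * 66.5 ha
Total Volume = 20868 m^3

20868


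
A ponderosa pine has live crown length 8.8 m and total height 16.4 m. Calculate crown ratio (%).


Formula: Crown Ratio = (Crown Length / Total Height) * 100
CR = (8.8 m / 16.4 m) * 100
CR = 0.5366 * 100 = 53.7%

53.7


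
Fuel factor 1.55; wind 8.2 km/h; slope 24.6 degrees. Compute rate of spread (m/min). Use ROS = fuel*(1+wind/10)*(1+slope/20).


Formula: ROS = fuel * (1 + wind/10) * (1 + slope/20)
Wind factor = 1 + 8.2/10 = 1.82
Slope factor = 1 + 24.6/20 = 2.23
ROS = 1.55 * 1.82 * 2.23 = 6.29 m/min

6.29


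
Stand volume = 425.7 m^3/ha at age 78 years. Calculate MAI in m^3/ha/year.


Formula: MAI = Total Volume / Stand Age
MAI = 425.7 m^3/ha / 78 years
MAI = 5.46 m^3/ha/year

5.46


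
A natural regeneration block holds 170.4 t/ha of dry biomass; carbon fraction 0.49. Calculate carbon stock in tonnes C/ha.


Formula: Carbon Stock = Biomass * Carbon Fraction
C = 170.4 t/ha * 0.49
C = 83.5 t C/ha

83.5


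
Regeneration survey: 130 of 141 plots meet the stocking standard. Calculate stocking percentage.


Formula: Stocking % = stocked plots / total plots * 100
Stocking = 130 / 141 * 100
Stocking = 0.922 * 100 = 92.2%

92.2


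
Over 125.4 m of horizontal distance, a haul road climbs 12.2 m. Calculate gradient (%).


Formula: Gradient = rise / run * 100
Gradient = 12.2 / 125.4 * 100 = 9.7%

9.7


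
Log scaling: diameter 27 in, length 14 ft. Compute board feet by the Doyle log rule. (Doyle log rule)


Doyle: BF = (D - 4)^2 * L / 16
Adjusted diameter = 27 - 4 = 23 in
(D-4)^2 = 23^2 = 529
BF = 529 * 14 / 16 = 463 BF

463


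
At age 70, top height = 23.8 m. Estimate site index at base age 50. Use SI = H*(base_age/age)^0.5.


Formula: SI = H_dom * (base_age / age)^0.5
Age ratio = 50 / 70 = 0.71429
sqrt(age_ratio) = 0.84515
SI = 23.8 * 0.84515 = 20.1 m

20.1


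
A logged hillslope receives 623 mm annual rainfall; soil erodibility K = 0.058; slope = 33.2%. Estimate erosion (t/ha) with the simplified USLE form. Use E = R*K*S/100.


Formula: E = R * K * S / 100  (simplified USLE)
R * K = 623 * 0.058 = 36.134
E = 36.134 * 33.2 / 100 = 12.0 t/ha

12.0


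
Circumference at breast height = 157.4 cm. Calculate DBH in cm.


Formula: DBH = C / pi
DBH = 157.4 / pi
pi = 3.14159...
DBH = 50.1 cm

50.1


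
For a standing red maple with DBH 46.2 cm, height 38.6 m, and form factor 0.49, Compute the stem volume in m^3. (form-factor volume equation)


Formula: V = pi * (DBH/200)^2 * H * ff
Radius = DBH/200 = 46.2/200 = 0.231 m
Radius^2 = 0.231^2 = 0.053361 m^2
V = pi * 0.053361 * 38.6 * 0.49
V = 3.171 m^3

3.171


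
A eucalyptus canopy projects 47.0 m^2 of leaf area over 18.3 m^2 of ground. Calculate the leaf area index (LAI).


Formula: LAI = total leaf area / ground area  (dimensionless)
LAI = 47.0 m^2 / 18.3 m^2
LAI = 2.57

2.57


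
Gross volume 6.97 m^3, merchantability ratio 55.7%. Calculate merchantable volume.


Formula: MV = V_total * (merchantable_pct / 100)
Merchantable fraction = 55.7% / 100 = 0.557
MV = 6.97 m^3 * 0.557 = 3.882 m^3

3.882


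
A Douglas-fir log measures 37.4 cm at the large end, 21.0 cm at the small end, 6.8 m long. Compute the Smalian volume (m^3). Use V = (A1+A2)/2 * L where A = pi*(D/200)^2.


Smalian: V = (A1 + A2)/2 * L,  A = pi*(D/200)^2
A1 = pi*(37.4/200)^2 = 0.109858 m^2
A2 = pi*(21.0/200)^2 = 0.034636 m^2
V = (0.109858+0.034636)/2*6.8 = 0.4913 m^3

0.4913


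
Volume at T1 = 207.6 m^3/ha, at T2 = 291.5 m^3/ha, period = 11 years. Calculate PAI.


Formula: PAI = (V_T2 - V_T1) / (T2 - T1)
Volume increment = 291.5 - 207.6 = 83.9 m^3/ha
PAI = 83.9 / 11 = 7.63 m^3/ha/year

7.63


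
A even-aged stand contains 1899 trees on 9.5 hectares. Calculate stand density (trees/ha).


Formula: Stand Density = N_trees / Area_ha
Density = 1899 trees / 9.5 ha
Density = 200 trees/ha

200


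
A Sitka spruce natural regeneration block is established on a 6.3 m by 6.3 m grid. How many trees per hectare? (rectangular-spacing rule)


Formula: TPH = 10000 m^2/ha / (spacing_x * spacing_y)
Area per tree = 6.3 m * 6.3 m = 39.69 m^2
TPH = 10000 / 39.69 = 252 trees/ha

252


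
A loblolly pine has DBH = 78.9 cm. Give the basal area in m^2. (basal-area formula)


Formula: BA = pi * (DBH/2)^2 / 10000  (cm^2 to m^2)
Radius = DBH/2 = 78.9/2 = 39.45 cm
BA = pi * 39.45^2 / 10000
   = 4889.2685 cm^2 / 10000
   = 0.4889 m^2

0.4889


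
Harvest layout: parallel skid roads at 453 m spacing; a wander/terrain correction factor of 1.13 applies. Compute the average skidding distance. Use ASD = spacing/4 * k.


Formula: ASD = (spacing / 4) * correction
Uncorrected distance = spacing / 4 = 453 / 4 = 113.25 m
ASD = 113.25 * 1.13 = 128 m

128


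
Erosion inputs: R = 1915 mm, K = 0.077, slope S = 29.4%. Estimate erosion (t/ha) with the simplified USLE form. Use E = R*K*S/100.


Formula: E = R * K * S / 100  (simplified USLE)
R * K = 1915 * 0.077 = 147.455
E = 147.455 * 29.4 / 100 = 43.35 t/ha

43.35


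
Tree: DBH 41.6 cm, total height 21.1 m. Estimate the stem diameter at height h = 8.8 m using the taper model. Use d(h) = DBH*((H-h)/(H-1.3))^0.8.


Taper: d(h) = DBH * ((H - h) / (H - 1.3))^0.8
Numerator = H - h = 21.1 - 8.8 = 12.3 m
Denominator = H - 1.3 = 21.1 - 1.3 = 19.8 m
Ratio = 12.3 / 19.8 = 0.62121
d = 41.6 * 0.62121^0.8 = 28.4 cm

28.4


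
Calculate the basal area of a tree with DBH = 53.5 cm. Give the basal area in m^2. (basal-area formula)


Formula: BA = pi * (DBH/2)^2 / 10000  (cm^2 to m^2)
Radius = DBH/2 = 53.5/2 = 26.75 cm
BA = pi * 26.75^2 / 10000
   = 2248.0059 cm^2 / 10000
   = 0.2248 m^2

0.2248


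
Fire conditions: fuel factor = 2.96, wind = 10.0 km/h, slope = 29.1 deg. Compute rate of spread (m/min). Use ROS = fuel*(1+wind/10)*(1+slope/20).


Formula: ROS = fuel * (1 + wind/10) * (1 + slope/20)
Wind factor = 1 + 10.0/10 = 2.0
Slope factor = 1 + 29.1/20 = 2.455
ROS = 2.96 * 2.0 * 2.455 = 14.53 m/min

14.53


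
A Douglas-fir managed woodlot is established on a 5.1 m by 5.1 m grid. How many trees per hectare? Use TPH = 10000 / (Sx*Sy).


Formula: TPH = 10000 m^2/ha / (spacing_x * spacing_y)
Area per tree = 5.1 m * 5.1 m = 26.01 m^2
TPH = 10000 / 26.01 = 384 trees/ha

384


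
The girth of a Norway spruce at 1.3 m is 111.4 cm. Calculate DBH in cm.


Formula: DBH = C / pi
DBH = 111.4 / pi
pi = 3.14159...
DBH = 35.5 cm

35.5


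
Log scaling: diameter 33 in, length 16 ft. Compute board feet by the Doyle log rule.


Doyle: BF = (D - 4)^2 * L / 16
Adjusted diameter = 33 - 4 = 29 in
(D-4)^2 = 29^2 = 841
BF = 841 * 16 / 16 = 841 BF

841


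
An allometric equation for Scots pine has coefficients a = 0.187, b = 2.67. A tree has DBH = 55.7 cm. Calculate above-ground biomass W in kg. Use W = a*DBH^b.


Formula: W = a * DBH^b  (allometric power law)
DBH^b = 55.7^2.67 = 45859.9283
W = 0.187 * 45859.9283 = 8575.8 kg

8575.8


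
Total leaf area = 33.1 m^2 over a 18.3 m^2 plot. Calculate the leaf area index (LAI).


Formula: LAI = total leaf area / ground area  (dimensionless)
LAI = 33.1 m^2 / 18.3 m^2
LAI = 1.81

1.81


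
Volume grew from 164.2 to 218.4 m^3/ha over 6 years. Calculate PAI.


Formula: PAI = (V_T2 - V_T1) / (T2 - T1)
Volume increment = 218.4 - 164.2 = 54.2 m^3/ha
PAI = 54.2 / 6 = 9.03 m^3/ha/year

9.03


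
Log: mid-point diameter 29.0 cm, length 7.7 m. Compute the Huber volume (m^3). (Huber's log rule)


Huber: V = Am * L,  Am = pi*(Dm/200)^2
Am = pi*(29.0/200)^2 = 0.066052 m^2
V = 0.066052*7.7 = 0.5086 m^3

0.5086


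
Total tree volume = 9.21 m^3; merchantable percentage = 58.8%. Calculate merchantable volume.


Formula: MV = V_total * (merchantable_pct / 100)
Merchantable fraction = 58.8% / 100 = 0.588
MV = 9.21 m^3 * 0.588 = 5.415 m^3

5.415


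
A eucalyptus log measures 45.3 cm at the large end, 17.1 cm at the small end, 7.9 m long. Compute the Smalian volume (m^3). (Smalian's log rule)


Smalian: V = (A1 + A2)/2 * L,  A = pi*(D/200)^2
A1 = pi*(45.3/200)^2 = 0.161171 m^2
A2 = pi*(17.1/200)^2 = 0.022966 m^2
V = (0.161171+0.022966)/2*7.9 = 0.7273 m^3

0.7273


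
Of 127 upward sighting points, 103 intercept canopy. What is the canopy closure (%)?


Formula: Canopy closure = covered points / total points * 100
Closure = 103 / 127 * 100
Closure = 0.811 * 100 = 81.1%

81.1


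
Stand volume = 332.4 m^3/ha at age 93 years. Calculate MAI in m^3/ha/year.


Formula: MAI = Total Volume / Stand Age
MAI = 332.4 m^3/ha / 93 years
MAI = 3.57 m^3/ha/year

3.57


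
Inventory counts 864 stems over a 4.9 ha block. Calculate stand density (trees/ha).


Formula: Stand Density = N_trees / Area_ha
Density = 864 trees / 4.9 ha
Density = 176 trees/ha

176


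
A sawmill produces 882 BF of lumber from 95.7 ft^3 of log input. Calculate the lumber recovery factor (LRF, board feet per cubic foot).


Formula: LRF = Lumber Output (BF) / Log Input (ft^3)
LRF = 882 BF / 95.7 ft^3
LRF = 9.22 BF/ft^3

9.22


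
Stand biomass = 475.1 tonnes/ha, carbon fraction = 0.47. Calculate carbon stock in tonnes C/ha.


Formula: Carbon Stock = Biomass * Carbon Fraction
C = 475.1 t/ha * 0.47
C = 223.3 t C/ha

223.3


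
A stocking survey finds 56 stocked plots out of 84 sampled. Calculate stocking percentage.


Formula: Stocking % = stocked plots / total plots * 100
Stocking = 56 / 84 * 100
Stocking = 0.6667 * 100 = 66.7%

66.7


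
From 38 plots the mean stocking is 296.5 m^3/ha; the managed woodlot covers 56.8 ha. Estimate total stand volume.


Formula: Total Volume = Mean Volume per ha * Total Area
Total Volume = 296.5 m^3/ha * 56.8 ha
Total Volume = 16841 m^3

16841


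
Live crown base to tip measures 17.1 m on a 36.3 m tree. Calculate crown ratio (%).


Formula: Crown Ratio = (Crown Length / Total Height) * 100
CR = (17.1 m / 36.3 m) * 100
CR = 0.4711 * 100 = 47.1%

47.1


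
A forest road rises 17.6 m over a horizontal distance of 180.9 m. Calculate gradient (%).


Formula: Gradient = rise / run * 100
Gradient = 17.6 / 180.9 * 100 = 9.7%

9.7


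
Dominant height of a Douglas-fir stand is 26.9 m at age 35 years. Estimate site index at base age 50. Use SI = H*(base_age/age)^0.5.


Formula: SI = H_dom * (base_age / age)^0.5
Age ratio = 50 / 35 = 1.42857
sqrt(age_ratio) = 1.19523
SI = 26.9 * 1.19523 = 32.2 m

32.2


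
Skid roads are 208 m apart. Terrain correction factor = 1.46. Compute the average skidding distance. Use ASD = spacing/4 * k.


Formula: ASD = (spacing / 4) * correction
Uncorrected distance = spacing / 4 = 208 / 4 = 52 m
ASD = 52 * 1.46 = 76 m

76


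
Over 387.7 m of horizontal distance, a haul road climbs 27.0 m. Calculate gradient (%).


Formula: Gradient = rise / run * 100
Gradient = 27.0 / 387.7 * 100 = 7.0%

7.0


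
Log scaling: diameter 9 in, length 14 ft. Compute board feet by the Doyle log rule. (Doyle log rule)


Doyle: BF = (D - 4)^2 * L / 16
Adjusted diameter = 9 - 4 = 5 in
(D-4)^2 = 5^2 = 25
BF = 25 * 14 / 16 = 22 BF

22


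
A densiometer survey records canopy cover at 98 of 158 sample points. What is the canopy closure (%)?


Formula: Canopy closure = covered points / total points * 100
Closure = 98 / 158 * 100
Closure = 0.6203 * 100 = 62.0%

62.0


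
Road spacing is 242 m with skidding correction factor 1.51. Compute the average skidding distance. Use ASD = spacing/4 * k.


Formula: ASD = (spacing / 4) * correction
Uncorrected distance = spacing / 4 = 242 / 4 = 60.5 m
ASD = 60.5 * 1.51 = 91 m

91


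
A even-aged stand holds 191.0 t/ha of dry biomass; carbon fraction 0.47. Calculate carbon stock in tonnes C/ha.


Formula: Carbon Stock = Biomass * Carbon Fraction
C = 191.0 t/ha * 0.47
C = 89.8 t C/ha

89.8


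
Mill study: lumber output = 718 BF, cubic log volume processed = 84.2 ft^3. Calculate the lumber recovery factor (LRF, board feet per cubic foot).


Formula: LRF = Lumber Output (BF) / Log Input (ft^3)
LRF = 718 BF / 84.2 ft^3
LRF = 8.53 BF/ft^3

8.53


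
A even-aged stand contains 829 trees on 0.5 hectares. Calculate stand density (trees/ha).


Formula: Stand Density = N_trees / Area_ha
Density = 829 trees / 0.5 ha
Density = 1658 trees/ha

1658


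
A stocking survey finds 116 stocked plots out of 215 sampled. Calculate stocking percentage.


Formula: Stocking % = stocked plots / total plots * 100
Stocking = 116 / 215 * 100
Stocking = 0.5395 * 100 = 54.0%

54.0


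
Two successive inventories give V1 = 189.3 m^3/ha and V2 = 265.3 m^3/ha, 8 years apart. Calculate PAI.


Formula: PAI = (V_T2 - V_T1) / (T2 - T1)
Volume increment = 265.3 - 189.3 = 76.0 m^3/ha
PAI = 76.0 / 8 = 9.5 m^3/ha/year

9.5


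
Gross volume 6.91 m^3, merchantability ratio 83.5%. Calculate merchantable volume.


Formula: MV = V_total * (merchantable_pct / 100)
Merchantable fraction = 83.5% / 100 = 0.835
MV = 6.91 m^3 * 0.835 = 5.77 m^3

5.77


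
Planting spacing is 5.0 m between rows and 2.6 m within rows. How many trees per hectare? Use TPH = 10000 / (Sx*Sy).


Formula: TPH = 10000 m^2/ha / (spacing_x * spacing_y)
Area per tree = 5.0 m * 2.6 m = 13.0 m^2
TPH = 10000 / 13.0 = 769 trees/ha

769


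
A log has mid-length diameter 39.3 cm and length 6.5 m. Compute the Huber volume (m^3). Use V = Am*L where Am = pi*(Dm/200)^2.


Huber: V = Am * L,  Am = pi*(Dm/200)^2
Am = pi*(39.3/200)^2 = 0.121304 m^2
V = 0.121304*6.5 = 0.7885 m^3

0.7885


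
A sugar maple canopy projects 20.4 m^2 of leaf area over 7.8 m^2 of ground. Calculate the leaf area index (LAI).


Formula: LAI = total leaf area / ground area  (dimensionless)
LAI = 20.4 m^2 / 7.8 m^2
LAI = 2.62

2.62


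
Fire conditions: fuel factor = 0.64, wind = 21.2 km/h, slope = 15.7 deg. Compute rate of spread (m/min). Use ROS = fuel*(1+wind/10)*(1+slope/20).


Formula: ROS = fuel * (1 + wind/10) * (1 + slope/20)
Wind factor = 1 + 21.2/10 = 3.12
Slope factor = 1 + 15.7/20 = 1.785
ROS = 0.64 * 3.12 * 1.785 = 3.56 m/min

3.56


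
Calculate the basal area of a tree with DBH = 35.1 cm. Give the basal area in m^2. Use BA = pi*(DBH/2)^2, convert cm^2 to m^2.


Formula: BA = pi * (DBH/2)^2 / 10000  (cm^2 to m^2)
Radius = DBH/2 = 35.1/2 = 17.55 cm
BA = pi * 17.55^2 / 10000
   = 967.6184 cm^2 / 10000
   = 0.0968 m^2

0.0968


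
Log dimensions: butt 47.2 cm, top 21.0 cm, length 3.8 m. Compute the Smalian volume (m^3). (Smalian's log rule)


Smalian: V = (A1 + A2)/2 * L,  A = pi*(D/200)^2
A1 = pi*(47.2/200)^2 = 0.174974 m^2
A2 = pi*(21.0/200)^2 = 0.034636 m^2
V = (0.174974+0.034636)/2*3.8 = 0.3983 m^3

0.3983


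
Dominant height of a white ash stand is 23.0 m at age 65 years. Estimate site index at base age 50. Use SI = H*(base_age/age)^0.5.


Formula: SI = H_dom * (base_age / age)^0.5
Age ratio = 50 / 65 = 0.76923
sqrt(age_ratio) = 0.87706
SI = 23.0 * 0.87706 = 20.2 m

20.2


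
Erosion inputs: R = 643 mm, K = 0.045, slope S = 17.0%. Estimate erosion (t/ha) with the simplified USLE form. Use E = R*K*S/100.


Formula: E = R * K * S / 100  (simplified USLE)
R * K = 643 * 0.045 = 28.935
E = 28.935 * 17.0 / 100 = 4.92 t/ha

4.92


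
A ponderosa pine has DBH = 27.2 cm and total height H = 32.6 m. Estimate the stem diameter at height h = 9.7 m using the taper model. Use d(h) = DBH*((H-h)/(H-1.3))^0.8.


Taper: d(h) = DBH * ((H - h) / (H - 1.3))^0.8
Numerator = H - h = 32.6 - 9.7 = 22.9 m
Denominator = H - 1.3 = 32.6 - 1.3 = 31.3 m
Ratio = 22.9 / 31.3 = 0.73163
d = 27.2 * 0.73163^0.8 = 21.2 cm

21.2


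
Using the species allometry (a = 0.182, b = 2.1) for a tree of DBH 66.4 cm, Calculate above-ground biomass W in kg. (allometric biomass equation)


Formula: W = a * DBH^b  (allometric power law)
DBH^b = 66.4^2.1 = 6707.3809
W = 0.182 * 6707.3809 = 1220.7 kg

1220.7


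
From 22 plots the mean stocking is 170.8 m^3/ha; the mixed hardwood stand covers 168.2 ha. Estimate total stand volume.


Formula: Total Volume = Mean Volume per ha * Total Area
Total Volume = 170.8 m^3/ha * 168.2 ha
Total Volume = 28729 m^3

28729


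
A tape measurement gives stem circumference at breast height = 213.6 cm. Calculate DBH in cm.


Formula: DBH = C / pi
DBH = 213.6 / pi
pi = 3.14159...
DBH = 68.0 cm

68.0


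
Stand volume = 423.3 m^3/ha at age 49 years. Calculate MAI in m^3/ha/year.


Formula: MAI = Total Volume / Stand Age
MAI = 423.3 m^3/ha / 49 years
MAI = 8.64 m^3/ha/year

8.64


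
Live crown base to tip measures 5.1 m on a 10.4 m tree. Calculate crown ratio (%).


Formula: Crown Ratio = (Crown Length / Total Height) * 100
CR = (5.1 m / 10.4 m) * 100
CR = 0.4904 * 100 = 49.0%

49.0


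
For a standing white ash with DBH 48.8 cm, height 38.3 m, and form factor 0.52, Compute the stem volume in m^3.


Formula: V = pi * (DBH/200)^2 * H * ff
Radius = DBH/200 = 48.8/200 = 0.244 m
Radius^2 = 0.244^2 = 0.059536 m^2
V = pi * 0.059536 * 38.3 * 0.52
V = 3.725 m^3

3.725


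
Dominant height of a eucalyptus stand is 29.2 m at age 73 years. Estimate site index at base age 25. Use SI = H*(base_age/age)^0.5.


Formula: SI = H_dom * (base_age / age)^0.5
Age ratio = 25 / 73 = 0.34247
sqrt(age_ratio) = 0.58521
SI = 29.2 * 0.58521 = 17.1 m

17.1


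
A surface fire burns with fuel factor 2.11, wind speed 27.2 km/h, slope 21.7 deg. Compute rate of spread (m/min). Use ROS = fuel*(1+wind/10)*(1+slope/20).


Formula: ROS = fuel * (1 + wind/10) * (1 + slope/20)
Wind factor = 1 + 27.2/10 = 3.72
Slope factor = 1 + 21.7/20 = 2.085
ROS = 2.11 * 3.72 * 2.085 = 16.37 m/min

16.37


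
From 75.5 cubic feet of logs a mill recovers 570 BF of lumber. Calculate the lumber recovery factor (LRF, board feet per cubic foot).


Formula: LRF = Lumber Output (BF) / Log Input (ft^3)
LRF = 570 BF / 75.5 ft^3
LRF = 7.55 BF/ft^3

7.55


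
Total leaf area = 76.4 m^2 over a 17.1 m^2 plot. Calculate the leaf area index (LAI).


Formula: LAI = total leaf area / ground area  (dimensionless)
LAI = 76.4 m^2 / 17.1 m^2
LAI = 4.47

4.47


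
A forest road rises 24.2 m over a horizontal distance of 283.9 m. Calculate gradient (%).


Formula: Gradient = rise / run * 100
Gradient = 24.2 / 283.9 * 100 = 8.5%

8.5


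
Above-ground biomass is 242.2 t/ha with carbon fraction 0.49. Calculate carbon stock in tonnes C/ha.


Formula: Carbon Stock = Biomass * Carbon Fraction
C = 242.2 t/ha * 0.49
C = 118.7 t C/ha

118.7


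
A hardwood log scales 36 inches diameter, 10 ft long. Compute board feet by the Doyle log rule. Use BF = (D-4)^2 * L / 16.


Doyle: BF = (D - 4)^2 * L / 16
Adjusted diameter = 36 - 4 = 32 in
(D-4)^2 = 32^2 = 1024
BF = 1024 * 10 / 16 = 640 BF

640


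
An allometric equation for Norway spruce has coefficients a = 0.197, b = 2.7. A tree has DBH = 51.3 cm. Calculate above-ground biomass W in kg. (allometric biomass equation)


Formula: W = a * DBH^b  (allometric power law)
DBH^b = 51.3^2.7 = 41430.1863
W = 0.197 * 41430.1863 = 8161.7 kg

8161.7


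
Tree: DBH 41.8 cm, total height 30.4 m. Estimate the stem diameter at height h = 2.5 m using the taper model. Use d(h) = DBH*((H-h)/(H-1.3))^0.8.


Taper: d(h) = DBH * ((H - h) / (H - 1.3))^0.8
Numerator = H - h = 30.4 - 2.5 = 27.9 m
Denominator = H - 1.3 = 30.4 - 1.3 = 29.1 m
Ratio = 27.9 / 29.1 = 0.95876
d = 41.8 * 0.95876^0.8 = 40.4 cm

40.4


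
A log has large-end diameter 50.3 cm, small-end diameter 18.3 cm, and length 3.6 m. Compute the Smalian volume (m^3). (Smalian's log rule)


Smalian: V = (A1 + A2)/2 * L,  A = pi*(D/200)^2
A1 = pi*(50.3/200)^2 = 0.198713 m^2
A2 = pi*(18.3/200)^2 = 0.026302 m^2
V = (0.198713+0.026302)/2*3.6 = 0.405 m^3

0.405


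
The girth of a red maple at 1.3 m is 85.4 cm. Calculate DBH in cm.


Formula: DBH = C / pi
DBH = 85.4 / pi
pi = 3.14159...
DBH = 27.2 cm

27.2


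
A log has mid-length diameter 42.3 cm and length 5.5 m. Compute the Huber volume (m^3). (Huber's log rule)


Huber: V = Am * L,  Am = pi*(Dm/200)^2
Am = pi*(42.3/200)^2 = 0.140531 m^2
V = 0.140531*5.5 = 0.7729 m^3

0.7729


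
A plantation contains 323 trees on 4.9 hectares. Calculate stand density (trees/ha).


Formula: Stand Density = N_trees / Area_ha
Density = 323 trees / 4.9 ha
Density = 66 trees/ha

66


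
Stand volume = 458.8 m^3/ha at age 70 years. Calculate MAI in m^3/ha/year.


Formula: MAI = Total Volume / Stand Age
MAI = 458.8 m^3/ha / 70 years
MAI = 6.55 m^3/ha/year

6.55


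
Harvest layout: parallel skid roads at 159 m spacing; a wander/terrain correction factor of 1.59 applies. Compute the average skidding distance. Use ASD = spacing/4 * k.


Formula: ASD = (spacing / 4) * correction
Uncorrected distance = spacing / 4 = 159 / 4 = 39.75 m
ASD = 39.75 * 1.59 = 63 m

63


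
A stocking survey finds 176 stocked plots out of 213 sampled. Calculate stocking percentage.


Formula: Stocking % = stocked plots / total plots * 100
Stocking = 176 / 213 * 100
Stocking = 0.8263 * 100 = 82.6%

82.6


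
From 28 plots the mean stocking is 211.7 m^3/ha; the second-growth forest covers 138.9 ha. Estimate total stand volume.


Formula: Total Volume = Mean Volume per ha * Total Area
Total Volume = 211.7 m^3/ha * 138.9 ha
Total Volume = 29405 m^3

29405


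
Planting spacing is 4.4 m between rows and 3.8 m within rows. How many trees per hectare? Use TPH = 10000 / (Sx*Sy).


Formula: TPH = 10000 m^2/ha / (spacing_x * spacing_y)
Area per tree = 4.4 m * 3.8 m = 16.72 m^2
TPH = 10000 / 16.72 = 598 trees/ha

598


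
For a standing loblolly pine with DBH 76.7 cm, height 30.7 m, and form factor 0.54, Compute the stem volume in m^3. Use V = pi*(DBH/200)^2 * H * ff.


Formula: V = pi * (DBH/200)^2 * H * ff
Radius = DBH/200 = 76.7/200 = 0.3835 m
Radius^2 = 0.3835^2 = 0.14707225 m^2
V = pi * 0.14707225 * 30.7 * 0.54
V = 7.66 m^3

7.66


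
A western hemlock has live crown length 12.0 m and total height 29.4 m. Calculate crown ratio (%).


Formula: Crown Ratio = (Crown Length / Total Height) * 100
CR = (12.0 m / 29.4 m) * 100
CR = 0.4082 * 100 = 40.8%

40.8


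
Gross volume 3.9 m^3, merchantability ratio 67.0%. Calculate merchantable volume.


Formula: MV = V_total * (merchantable_pct / 100)
Merchantable fraction = 67.0% / 100 = 0.67
MV = 3.9 m^3 * 0.67 = 2.613 m^3

2.613


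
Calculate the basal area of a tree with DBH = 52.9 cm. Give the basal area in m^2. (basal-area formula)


Formula: BA = pi * (DBH/2)^2 / 10000  (cm^2 to m^2)
Radius = DBH/2 = 52.9/2 = 26.45 cm
BA = pi * 26.45^2 / 10000
   = 2197.8661 cm^2 / 10000
   = 0.2198 m^2

0.2198


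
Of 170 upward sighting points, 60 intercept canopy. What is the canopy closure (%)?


Formula: Canopy closure = covered points / total points * 100
Closure = 60 / 170 * 100
Closure = 0.3529 * 100 = 35.3%

35.3


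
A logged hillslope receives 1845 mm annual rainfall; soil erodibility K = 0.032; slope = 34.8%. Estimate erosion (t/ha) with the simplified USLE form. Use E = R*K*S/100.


Formula: E = R * K * S / 100  (simplified USLE)
R * K = 1845 * 0.032 = 59.04
E = 59.04 * 34.8 / 100 = 20.55 t/ha

20.55


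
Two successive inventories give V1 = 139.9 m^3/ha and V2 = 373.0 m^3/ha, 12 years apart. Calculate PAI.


Formula: PAI = (V_T2 - V_T1) / (T2 - T1)
Volume increment = 373.0 - 139.9 = 233.1 m^3/ha
PAI = 233.1 / 12 = 19.43 m^3/ha/year

19.43


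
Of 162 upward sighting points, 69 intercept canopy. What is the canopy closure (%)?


Formula: Canopy closure = covered points / total points * 100
Closure = 69 / 162 * 100
Closure = 0.4259 * 100 = 42.6%

42.6


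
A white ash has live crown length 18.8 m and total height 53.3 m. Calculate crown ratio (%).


Formula: Crown Ratio = (Crown Length / Total Height) * 100
CR = (18.8 m / 53.3 m) * 100
CR = 0.3527 * 100 = 35.3%

35.3


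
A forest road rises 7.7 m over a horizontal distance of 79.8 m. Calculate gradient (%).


Formula: Gradient = rise / run * 100
Gradient = 7.7 / 79.8 * 100 = 9.6%

9.6


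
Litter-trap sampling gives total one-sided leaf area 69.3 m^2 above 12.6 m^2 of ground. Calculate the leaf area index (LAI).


Formula: LAI = total leaf area / ground area  (dimensionless)
LAI = 69.3 m^2 / 12.6 m^2
LAI = 5.5

5.5


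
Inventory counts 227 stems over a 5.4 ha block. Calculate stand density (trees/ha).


Formula: Stand Density = N_trees / Area_ha
Density = 227 trees / 5.4 ha
Density = 42 trees/ha

42


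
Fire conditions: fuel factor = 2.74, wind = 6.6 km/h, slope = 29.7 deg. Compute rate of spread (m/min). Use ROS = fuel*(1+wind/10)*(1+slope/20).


Formula: ROS = fuel * (1 + wind/10) * (1 + slope/20)
Wind factor = 1 + 6.6/10 = 1.66
Slope factor = 1 + 29.7/20 = 2.485
ROS = 2.74 * 1.66 * 2.485 = 11.3 m/min

11.3


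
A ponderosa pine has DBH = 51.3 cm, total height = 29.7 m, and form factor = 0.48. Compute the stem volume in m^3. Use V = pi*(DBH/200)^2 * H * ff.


Formula: V = pi * (DBH/200)^2 * H * ff
Radius = DBH/200 = 51.3/200 = 0.2565 m
Radius^2 = 0.2565^2 = 0.06579225 m^2
V = pi * 0.06579225 * 29.7 * 0.48
V = 2.947 m^3

2.947


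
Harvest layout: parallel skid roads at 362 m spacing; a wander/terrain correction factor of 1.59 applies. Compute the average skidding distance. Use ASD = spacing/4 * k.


Formula: ASD = (spacing / 4) * correction
Uncorrected distance = spacing / 4 = 362 / 4 = 90.5 m
ASD = 90.5 * 1.59 = 144 m

144


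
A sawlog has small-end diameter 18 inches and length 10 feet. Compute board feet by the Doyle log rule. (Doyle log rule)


Doyle: BF = (D - 4)^2 * L / 16
Adjusted diameter = 18 - 4 = 14 in
(D-4)^2 = 14^2 = 196
BF = 196 * 10 / 16 = 123 BF

123


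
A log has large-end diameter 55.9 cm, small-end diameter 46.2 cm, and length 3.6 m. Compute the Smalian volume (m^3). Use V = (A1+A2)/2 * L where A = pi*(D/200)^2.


Smalian: V = (A1 + A2)/2 * L,  A = pi*(D/200)^2
A1 = pi*(55.9/200)^2 = 0.245422 m^2
A2 = pi*(46.2/200)^2 = 0.167639 m^2
V = (0.245422+0.167639)/2*3.6 = 0.7435 m^3

0.7435


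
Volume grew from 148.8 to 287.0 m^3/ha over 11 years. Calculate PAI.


Formula: PAI = (V_T2 - V_T1) / (T2 - T1)
Volume increment = 287.0 - 148.8 = 138.2 m^3/ha
PAI = 138.2 / 11 = 12.56 m^3/ha/year

12.56


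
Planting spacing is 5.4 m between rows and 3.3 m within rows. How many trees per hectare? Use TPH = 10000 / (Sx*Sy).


Formula: TPH = 10000 m^2/ha / (spacing_x * spacing_y)
Area per tree = 5.4 m * 3.3 m = 17.82 m^2
TPH = 10000 / 17.82 = 561 trees/ha

561


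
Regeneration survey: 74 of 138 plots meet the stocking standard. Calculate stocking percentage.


Formula: Stocking % = stocked plots / total plots * 100
Stocking = 74 / 138 * 100
Stocking = 0.5362 * 100 = 53.6%

53.6


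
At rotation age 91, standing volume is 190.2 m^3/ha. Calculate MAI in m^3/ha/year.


Formula: MAI = Total Volume / Stand Age
MAI = 190.2 m^3/ha / 91 years
MAI = 2.09 m^3/ha/year

2.09


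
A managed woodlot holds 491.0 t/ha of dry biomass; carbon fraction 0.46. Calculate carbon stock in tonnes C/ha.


Formula: Carbon Stock = Biomass * Carbon Fraction
C = 491.0 t/ha * 0.46
C = 225.9 t C/ha

225.9


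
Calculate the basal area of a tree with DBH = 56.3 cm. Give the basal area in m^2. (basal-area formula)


Formula: BA = pi * (DBH/2)^2 / 10000  (cm^2 to m^2)
Radius = DBH/2 = 56.3/2 = 28.15 cm
BA = pi * 28.15^2 / 10000
   = 2489.4687 cm^2 / 10000
   = 0.2489 m^2

0.2489


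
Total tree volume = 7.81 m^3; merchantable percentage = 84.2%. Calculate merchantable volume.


Formula: MV = V_total * (merchantable_pct / 100)
Merchantable fraction = 84.2% / 100 = 0.842
MV = 7.81 m^3 * 0.842 = 6.576 m^3

6.576


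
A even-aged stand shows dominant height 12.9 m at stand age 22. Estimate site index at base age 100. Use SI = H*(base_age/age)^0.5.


Formula: SI = H_dom * (base_age / age)^0.5
Age ratio = 100 / 22 = 4.54545
sqrt(age_ratio) = 2.13201
SI = 12.9 * 2.13201 = 27.5 m

27.5


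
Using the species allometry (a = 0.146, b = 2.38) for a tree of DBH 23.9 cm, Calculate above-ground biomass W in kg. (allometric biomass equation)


Formula: W = a * DBH^b  (allometric power law)
DBH^b = 23.9^2.38 = 1908.0379
W = 0.146 * 1908.0379 = 278.6 kg

278.6


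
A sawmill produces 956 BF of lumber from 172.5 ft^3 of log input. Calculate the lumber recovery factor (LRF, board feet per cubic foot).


Formula: LRF = Lumber Output (BF) / Log Input (ft^3)
LRF = 956 BF / 172.5 ft^3
LRF = 5.54 BF/ft^3

5.54


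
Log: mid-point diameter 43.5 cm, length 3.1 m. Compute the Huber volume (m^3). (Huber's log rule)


Huber: V = Am * L,  Am = pi*(Dm/200)^2
Am = pi*(43.5/200)^2 = 0.148617 m^2
V = 0.148617*3.1 = 0.4607 m^3

0.4607


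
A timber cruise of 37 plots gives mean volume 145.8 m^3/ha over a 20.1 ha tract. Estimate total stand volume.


Formula: Total Volume = Mean Volume per ha * Total Area
Total Volume = 145.8 m^3/ha * 20.1 ha
Total Volume = 2931 m^3

2931


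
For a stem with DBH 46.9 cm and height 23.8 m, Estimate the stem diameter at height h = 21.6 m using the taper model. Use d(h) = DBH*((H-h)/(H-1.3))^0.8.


Taper: d(h) = DBH * ((H - h) / (H - 1.3))^0.8
Numerator = H - h = 23.8 - 21.6 = 2.2 m
Denominator = H - 1.3 = 23.8 - 1.3 = 22.5 m
Ratio = 2.2 / 22.5 = 0.09778
d = 46.9 * 0.09778^0.8 = 7.3 cm

7.3


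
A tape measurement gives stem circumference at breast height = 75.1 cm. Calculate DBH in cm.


Formula: DBH = C / pi
DBH = 75.1 / pi
pi = 3.14159...
DBH = 23.9 cm

23.9


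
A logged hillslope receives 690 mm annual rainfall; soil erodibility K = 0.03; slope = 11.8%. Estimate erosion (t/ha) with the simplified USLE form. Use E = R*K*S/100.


Formula: E = R * K * S / 100  (simplified USLE)
R * K = 690 * 0.03 = 20.7
E = 20.7 * 11.8 / 100 = 2.44 t/ha

2.44


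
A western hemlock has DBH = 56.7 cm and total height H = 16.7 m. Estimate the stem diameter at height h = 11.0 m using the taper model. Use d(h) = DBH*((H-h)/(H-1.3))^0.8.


Taper: d(h) = DBH * ((H - h) / (H - 1.3))^0.8
Numerator = H - h = 16.7 - 11.0 = 5.7 m
Denominator = H - 1.3 = 16.7 - 1.3 = 15.4 m
Ratio = 5.7 / 15.4 = 0.37013
d = 56.7 * 0.37013^0.8 = 25.6 cm

25.6


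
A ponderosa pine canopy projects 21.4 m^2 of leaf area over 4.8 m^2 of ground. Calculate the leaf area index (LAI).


Formula: LAI = total leaf area / ground area  (dimensionless)
LAI = 21.4 m^2 / 4.8 m^2
LAI = 4.46

4.46


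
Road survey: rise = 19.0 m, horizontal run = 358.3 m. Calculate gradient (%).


Formula: Gradient = rise / run * 100
Gradient = 19.0 / 358.3 * 100 = 5.3%

5.3


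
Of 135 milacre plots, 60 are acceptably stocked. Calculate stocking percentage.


Formula: Stocking % = stocked plots / total plots * 100
Stocking = 60 / 135 * 100
Stocking = 0.4444 * 100 = 44.4%

44.4


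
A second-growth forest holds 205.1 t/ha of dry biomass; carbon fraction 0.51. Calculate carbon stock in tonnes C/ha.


Formula: Carbon Stock = Biomass * Carbon Fraction
C = 205.1 t/ha * 0.51
C = 104.6 t C/ha

104.6


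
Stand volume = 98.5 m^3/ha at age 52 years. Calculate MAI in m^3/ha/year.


Formula: MAI = Total Volume / Stand Age
MAI = 98.5 m^3/ha / 52 years
MAI = 1.89 m^3/ha/year

1.89


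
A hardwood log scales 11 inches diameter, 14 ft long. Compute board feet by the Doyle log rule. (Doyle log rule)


Doyle: BF = (D - 4)^2 * L / 16
Adjusted diameter = 11 - 4 = 7 in
(D-4)^2 = 7^2 = 49
BF = 49 * 14 / 16 = 43 BF

43


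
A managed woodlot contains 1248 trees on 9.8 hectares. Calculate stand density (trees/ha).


Formula: Stand Density = N_trees / Area_ha
Density = 1248 trees / 9.8 ha
Density = 127 trees/ha

127


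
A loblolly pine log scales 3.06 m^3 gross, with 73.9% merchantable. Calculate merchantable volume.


Formula: MV = V_total * (merchantable_pct / 100)
Merchantable fraction = 73.9% / 100 = 0.739
MV = 3.06 m^3 * 0.739 = 2.261 m^3

2.261


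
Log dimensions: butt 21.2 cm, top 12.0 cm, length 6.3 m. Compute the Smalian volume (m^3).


Smalian: V = (A1 + A2)/2 * L,  A = pi*(D/200)^2
A1 = pi*(21.2/200)^2 = 0.035299 m^2
A2 = pi*(12.0/200)^2 = 0.01131 m^2
V = (0.035299+0.01131)/2*6.3 = 0.1468 m^3

0.1468
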